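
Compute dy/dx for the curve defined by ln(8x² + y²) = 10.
Take d/dx of both sides. Since y is implicitly a function of x, the chain rule attaches a y' = dy/dx factor whenever we differentiate through y.

Set F(x, y) = (left side) − (right side), so the curve is F = 0. Differentiating each term of F:
  d/dx[ln(8x^2 + y^2)] = (16x + 2y·y')/(8x^2 + y^2)
  d/dx[-10] = 0

Collecting, the y'-free part is the partial derivative in x and the y' coefficient is the partial derivative in y:
  ∂F/∂x = 16x/(8x^2 + y^2)
  ∂F/∂y = 2y/(8x^2 + y^2)

so d/dx[F(x, y(x))] = ∂F/∂x + (∂F/∂y)·y' = 0. Rearranging,
  dy/dx = -(∂F/∂x)/(∂F/∂y) = -(16x/(8x^2 + y^2))/(2y/(8x^2 + y^2)) = -8x/y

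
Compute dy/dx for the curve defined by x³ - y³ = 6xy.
Take d/dx of both sides. Since y is implicitly a function of x, the chain rule attaches a y' = dy/dx factor whenever we differentiate through y.

Set F(x, y) = (left side) − (right side), so the curve is F = 0. Differentiating each term of F:
  d/dx[x^3] = 3x^2
  d/dx[-6xy] = -6x·y' - 6y
  d/dx[-y^3] = -3y^2·y'

Collecting, the y'-free part is the partial derivative in x and the y' coefficient is the partial derivative in y:
  ∂F/∂x = 3x^2 - 6y
  ∂F/∂y = -6x - 3y^2

so d/dx[F(x, y(x))] = ∂F/∂x + (∂F/∂y)·y' = 0. Rearranging,
  dy/dx = -(∂F/∂x)/(∂F/∂y) = -(3x^2 - 6y)/(-6x - 3y^2) = (x^2 - 2y)/(2x + y^2)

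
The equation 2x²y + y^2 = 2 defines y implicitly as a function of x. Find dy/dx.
Apply d/dx to both sides, remembering that y depends on x. Each occurrence of y therefore brings in a y' = dy/dx via the chain rule.

With F(x, y) equal to the left-hand side minus the right, differentiate F term by term:
  d/dx[2x^2y] = 2x^2·y' + 4xy
  d/dx[y^2] = 2y·y'
  d/dx[-2] = 0
Adding these up, d/dx[F] = 0 becomes
  (4xy) + (2x^2 + 2y)·y' = 0,
so isolating y',
  dy/dx = -(4xy)/(2x^2 + 2y) = -2xy/(x^2 + y)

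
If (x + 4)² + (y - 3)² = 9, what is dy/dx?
Take d/dx of both sides. Since y is implicitly a function of x, the chain rule attaches a y' = dy/dx factor whenever we differentiate through y.

Set F(x, y) = (left side) − (right side), so the curve is F = 0. Differentiating each term of F:
  d/dx[(x + 4)^2] = 2x + 8
  d/dx[(y - 3)^2] = 2·y'(y - 3)
  d/dx[-9] = 0

Collecting, the y'-free part is the partial derivative in x and the y' coefficient is the partial derivative in y:
  ∂F/∂x = 2x + 8
  ∂F/∂y = 2y - 6

so d/dx[F(x, y(x))] = ∂F/∂x + (∂F/∂y)·y' = 0. Rearranging,
  dy/dx = -(∂F/∂x)/(∂F/∂y) = -(2x + 8)/(2y - 6) = (-x - 4)/(y - 3)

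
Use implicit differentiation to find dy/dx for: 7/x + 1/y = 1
Apply d/dx to both sides, remembering that y depends on x. Each occurrence of y therefore brings in a y' = dy/dx via the chain rule.

With F(x, y) equal to the left-hand side minus the right, differentiate F term by term:
  d/dx[1/y] = -y'/y^2
  d/dx[7/x] = -7/x^2
  d/dx[-1] = 0
Adding these up, d/dx[F] = 0 becomes
  (-7/x^2) + (-1/y^2)·y' = 0,
so isolating y',
  dy/dx = -(-7/x^2)/(-1/y^2) = -7y^2/x^2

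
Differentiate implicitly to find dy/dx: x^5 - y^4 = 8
Differentiate the relation implicitly: treat y = y(x) and apply the chain rule, so every y-derivative picks up a y' = dy/dx factor.

With everything moved to the left-hand side, differentiate term by term:
  d/dx[x^5] = 5x^4
  d/dx[-y^4] = -4y^3·y'
  d/dx[-8] = 0

Separating the contributions that come from x directly and those that come through y:
  without y':      5x^4
  multiplying y':  -4y^3

so (5x^4) + (-4y^3)·y' = 0, and therefore
  dy/dx = -(5x^4)/(-4y^3) = 5x^4/(4y^3)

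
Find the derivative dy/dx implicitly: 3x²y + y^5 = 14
Differentiate the relation implicitly: treat y = y(x) and apply the chain rule, so every y-derivative picks up a y' = dy/dx factor.

With everything moved to the left-hand side, differentiate term by term:
  d/dx[3x^2y] = 3x^2·y' + 6xy
  d/dx[y^5] = 5y^4·y'
  d/dx[-14] = 0

Separating the contributions that come from x directly and those that come through y:
  without y':      6xy
  multiplying y':  3x^2 + 5y^4

so (6xy) + (3x^2 + 5y^4)·y' = 0, and therefore
  dy/dx = -(6xy)/(3x^2 + 5y^4) = -6xy/(3x^2 + 5y^4)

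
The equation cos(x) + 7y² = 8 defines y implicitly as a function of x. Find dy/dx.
Differentiate both sides with respect to x, treating y as y(x). By the chain rule, any term containing y contributes a factor of y' = dy/dx when we differentiate it.

Move every term to one side and write the relation as F(x, y) = 0. Term by term,
  d/dx[7y^2] = 14y·y'
  d/dx[cos(x)] = -sin(x)
  d/dx[-8] = 0

The pieces without y' make up ∂F/∂x and the coefficient of y' is ∂F/∂y:
  ∂F/∂x = -sin(x),
  ∂F/∂y = 14y.

Since d/dx[F] = ∂F/∂x + (∂F/∂y)·y' = 0, solve for y':
  (∂F/∂y)·y' = -∂F/∂x
  dy/dx = -(∂F/∂x)/(∂F/∂y) = -(-sin(x))/(14y) = sin(x)/(14y)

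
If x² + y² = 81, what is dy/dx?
Take d/dx of both sides. Since y is implicitly a function of x, the chain rule attaches a y' = dy/dx factor whenever we differentiate through y.

Set F(x, y) = (left side) − (right side), so the curve is F = 0. Differentiating each term of F:
  d/dx[x^2] = 2x
  d/dx[y^2] = 2y·y'
  d/dx[-81] = 0

Collecting, the y'-free part is the partial derivative in x and the y' coefficient is the partial derivative in y:
  ∂F/∂x = 2x
  ∂F/∂y = 2y

so d/dx[F(x, y(x))] = ∂F/∂x + (∂F/∂y)·y' = 0. Rearranging,
  dy/dx = -(∂F/∂x)/(∂F/∂y) = -(2x)/(2y) = -x/y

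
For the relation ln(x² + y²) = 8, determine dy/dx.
Take d/dx of both sides. Since y is implicitly a function of x, the chain rule attaches a y' = dy/dx factor whenever we differentiate through y.

Set F(x, y) = (left side) − (right side), so the curve is F = 0. Differentiating each term of F:
  d/dx[ln(x^2 + y^2)] = (2x + 2y·y')/(x^2 + y^2)
  d/dx[-8] = 0

Collecting, the y'-free part is the partial derivative in x and the y' coefficient is the partial derivative in y:
  ∂F/∂x = 2x/(x^2 + y^2)
  ∂F/∂y = 2y/(x^2 + y^2)

so d/dx[F(x, y(x))] = ∂F/∂x + (∂F/∂y)·y' = 0. Rearranging,
  dy/dx = -(∂F/∂x)/(∂F/∂y) = -(2x/(x^2 + y^2))/(2y/(x^2 + y^2)) = -x/y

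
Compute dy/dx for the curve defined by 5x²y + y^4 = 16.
Apply d/dx to both sides, remembering that y depends on x. Each occurrence of y therefore brings in a y' = dy/dx via the chain rule.

With F(x, y) equal to the left-hand side minus the right, differentiate F term by term:
  d/dx[5x^2y] = 5x^2·y' + 10xy
  d/dx[y^4] = 4y^3·y'
  d/dx[-16] = 0
Adding these up, d/dx[F] = 0 becomes
  (10xy) + (5x^2 + 4y^3)·y' = 0,
so isolating y',
  dy/dx = -(10xy)/(5x^2 + 4y^3) = -10xy/(5x^2 + 4y^3)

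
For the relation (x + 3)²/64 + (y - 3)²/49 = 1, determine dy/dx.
Take d/dx of both sides. Since y is implicitly a function of x, the chain rule attaches a y' = dy/dx factor whenever we differentiate through y.

Set F(x, y) = (left side) − (right side), so the curve is F = 0. Differentiating each term of F:
  d/dx[(x + 3)^2/64] = x/32 + 3/32
  d/dx[(y - 3)^2/49] = 2·y'(y - 3)/49
  d/dx[-1] = 0

Collecting, the y'-free part is the partial derivative in x and the y' coefficient is the partial derivative in y:
  ∂F/∂x = x/32 + 3/32
  ∂F/∂y = 2y/49 - 6/49

so d/dx[F(x, y(x))] = ∂F/∂x + (∂F/∂y)·y' = 0. Rearranging,
  dy/dx = -(∂F/∂x)/(∂F/∂y) = -(x/32 + 3/32)/(2y/49 - 6/49)
        = -((x + 3)/32)/(2(y - 3)/49) = 49(-x - 3)/(64(y - 3))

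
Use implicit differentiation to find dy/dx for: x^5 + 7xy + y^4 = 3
Take d/dx of both sides. Since y is implicitly a function of x, the chain rule attaches a y' = dy/dx factor whenever we differentiate through y.

Set F(x, y) = (left side) − (right side), so the curve is F = 0. Differentiating each term of F:
  d/dx[x^5] = 5x^4
  d/dx[7xy] = 7x·y' + 7y
  d/dx[y^4] = 4y^3·y'
  d/dx[-3] = 0

Collecting, the y'-free part is the partial derivative in x and the y' coefficient is the partial derivative in y:
  ∂F/∂x = 5x^4 + 7y
  ∂F/∂y = 7x + 4y^3

so d/dx[F(x, y(x))] = ∂F/∂x + (∂F/∂y)·y' = 0. Rearranging,
  dy/dx = -(∂F/∂x)/(∂F/∂y) = -(5x^4 + 7y)/(7x + 4y^3) = (-5x^4 - 7y)/(7x + 4y^3)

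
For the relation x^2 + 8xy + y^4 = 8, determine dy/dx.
Differentiate the relation implicitly: treat y = y(x) and apply the chain rule, so every y-derivative picks up a y' = dy/dx factor.

With everything moved to the left-hand side, differentiate term by term:
  d/dx[x^2] = 2x
  d/dx[8xy] = 8x·y' + 8y
  d/dx[y^4] = 4y^3·y'
  d/dx[-8] = 0

Separating the contributions that come from x directly and those that come through y:
  without y':      2x + 8y
  multiplying y':  8x + 4y^3

so (2x + 8y) + (8x + 4y^3)·y' = 0, and therefore
  dy/dx = -(2x + 8y)/(8x + 4y^3) = (-x - 4y)/(2(2x + y^3))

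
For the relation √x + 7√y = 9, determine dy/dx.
Differentiate both sides with respect to x, treating y as y(x). By the chain rule, any term containing y contributes a factor of y' = dy/dx when we differentiate it.

Move every term to one side and write the relation as F(x, y) = 0. Term by term,
  d/dx[√(x)] = 1/(2√(x))
  d/dx[7√(y)] = 7·y'/(2√(y))
  d/dx[-9] = 0

The pieces without y' make up ∂F/∂x and the coefficient of y' is ∂F/∂y:
  ∂F/∂x = 1/(2√(x)),
  ∂F/∂y = 7/(2√(y)).

Since d/dx[F] = ∂F/∂x + (∂F/∂y)·y' = 0, solve for y':
  (∂F/∂y)·y' = -∂F/∂x
  dy/dx = -(∂F/∂x)/(∂F/∂y) = -(1/(2√(x)))/(7/(2√(y))) = -√(y)/(7√(x))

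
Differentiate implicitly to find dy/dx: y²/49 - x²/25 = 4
Apply d/dx to both sides, remembering that y depends on x. Each occurrence of y therefore brings in a y' = dy/dx via the chain rule.

With F(x, y) equal to the left-hand side minus the right, differentiate F term by term:
  d/dx[-x^2/25] = -2x/25
  d/dx[y^2/49] = 2y·y'/49
  d/dx[-4] = 0
Adding these up, d/dx[F] = 0 becomes
  (-2x/25) + (2y/49)·y' = 0,
so isolating y',
  dy/dx = -(-2x/25)/(2y/49) = 49x/(25y)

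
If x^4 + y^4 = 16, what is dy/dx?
Differentiate the relation implicitly: treat y = y(x) and apply the chain rule, so every y-derivative picks up a y' = dy/dx factor.

With everything moved to the left-hand side, differentiate term by term:
  d/dx[x^4] = 4x^3
  d/dx[y^4] = 4y^3·y'
  d/dx[-16] = 0

Separating the contributions that come from x directly and those that come through y:
  without y':      4x^3
  multiplying y':  4y^3

so (4x^3) + (4y^3)·y' = 0, and therefore
  dy/dx = -(4x^3)/(4y^3) = -x^3/y^3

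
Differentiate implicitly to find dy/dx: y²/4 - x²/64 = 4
Differentiate both sides with respect to x, treating y as y(x). By the chain rule, any term containing y contributes a factor of y' = dy/dx when we differentiate it.

Move every term to one side and write the relation as F(x, y) = 0. Term by term,
  d/dx[-x^2/64] = -x/32
  d/dx[y^2/4] = y·y'/2
  d/dx[-4] = 0

The pieces without y' make up ∂F/∂x and the coefficient of y' is ∂F/∂y:
  ∂F/∂x = -x/32,
  ∂F/∂y = y/2.

Since d/dx[F] = ∂F/∂x + (∂F/∂y)·y' = 0, solve for y':
  (∂F/∂y)·y' = -∂F/∂x
  dy/dx = -(∂F/∂x)/(∂F/∂y) = -(-x/32)/(y/2) = x/(16y)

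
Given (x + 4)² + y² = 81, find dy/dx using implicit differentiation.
Differentiate the relation implicitly: treat y = y(x) and apply the chain rule, so every y-derivative picks up a y' = dy/dx factor.

With everything moved to the left-hand side, differentiate term by term:
  d/dx[y^2] = 2y·y'
  d/dx[(x + 4)^2] = 2x + 8
  d/dx[-81] = 0

Separating the contributions that come from x directly and those that come through y:
  without y':      2x + 8
  multiplying y':  2y

so (2x + 8) + (2y)·y' = 0, and therefore
  dy/dx = -(2x + 8)/(2y) = (-x - 4)/y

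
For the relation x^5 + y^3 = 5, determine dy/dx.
Differentiate the relation implicitly: treat y = y(x) and apply the chain rule, so every y-derivative picks up a y' = dy/dx factor.

With everything moved to the left-hand side, differentiate term by term:
  d/dx[x^5] = 5x^4
  d/dx[y^3] = 3y^2·y'
  d/dx[-5] = 0

Separating the contributions that come from x directly and those that come through y:
  without y':      5x^4
  multiplying y':  3y^2

so (5x^4) + (3y^2)·y' = 0, and therefore
  dy/dx = -(5x^4)/(3y^2) = -5x^4/(3y^2)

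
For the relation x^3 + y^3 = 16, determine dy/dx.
Differentiate the relation implicitly: treat y = y(x) and apply the chain rule, so every y-derivative picks up a y' = dy/dx factor.

With everything moved to the left-hand side, differentiate term by term:
  d/dx[x^3] = 3x^2
  d/dx[y^3] = 3y^2·y'
  d/dx[-16] = 0

Separating the contributions that come from x directly and those that come through y:
  without y':      3x^2
  multiplying y':  3y^2

so (3x^2) + (3y^2)·y' = 0, and therefore
  dy/dx = -(3x^2)/(3y^2) = -x^2/y^2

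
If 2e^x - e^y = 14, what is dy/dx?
Apply d/dx to both sides, remembering that y depends on x. Each occurrence of y therefore brings in a y' = dy/dx via the chain rule.

With F(x, y) equal to the left-hand side minus the right, differentiate F term by term:
  d/dx[2e^(x)] = 2e^(x)
  d/dx[-e^(y)] = -y'·e^(y)
  d/dx[-14] = 0
Adding these up, d/dx[F] = 0 becomes
  (2e^(x)) + (-e^(y))·y' = 0,
so isolating y',
  dy/dx = -(2e^(x))/(-e^(y)) = 2e^(x - y)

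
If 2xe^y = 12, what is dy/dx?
Take d/dx of both sides. Since y is implicitly a function of x, the chain rule attaches a y' = dy/dx factor whenever we differentiate through y.

Set F(x, y) = (left side) − (right side), so the curve is F = 0. Differentiating each term of F:
  d/dx[2x·e^(y)] = 2x·y'·e^(y) + 2e^(y)
  d/dx[-12] = 0

Collecting, the y'-free part is the partial derivative in x and the y' coefficient is the partial derivative in y:
  ∂F/∂x = 2e^(y)
  ∂F/∂y = 2x·e^(y)

so d/dx[F(x, y(x))] = ∂F/∂x + (∂F/∂y)·y' = 0. Rearranging,
  dy/dx = -(∂F/∂x)/(∂F/∂y) = -(2e^(y))/(2x·e^(y)) = -1/x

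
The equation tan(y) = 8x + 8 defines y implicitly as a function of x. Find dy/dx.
Differentiate both sides with respect to x, treating y as y(x). By the chain rule, any term containing y contributes a factor of y' = dy/dx when we differentiate it.

Move every term to one side and write the relation as F(x, y) = 0. Term by term,
  d/dx[-8x] = -8
  d/dx[tan(y)] = y'(tan(y)^2 + 1)
  d/dx[-8] = 0

The pieces without y' make up ∂F/∂x and the coefficient of y' is ∂F/∂y:
  ∂F/∂x = -8,
  ∂F/∂y = tan(y)^2 + 1.

Since d/dx[F] = ∂F/∂x + (∂F/∂y)·y' = 0, solve for y':
  (∂F/∂y)·y' = -∂F/∂x
  dy/dx = -(∂F/∂x)/(∂F/∂y) = -(-8)/(tan(y)^2 + 1) = 8cos(y)^2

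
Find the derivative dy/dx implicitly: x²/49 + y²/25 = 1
Differentiate the relation implicitly: treat y = y(x) and apply the chain rule, so every y-derivative picks up a y' = dy/dx factor.

With everything moved to the left-hand side, differentiate term by term:
  d/dx[x^2/49] = 2x/49
  d/dx[y^2/25] = 2y·y'/25
  d/dx[-1] = 0

Separating the contributions that come from x directly and those that come through y:
  without y':      2x/49
  multiplying y':  2y/25

so (2x/49) + (2y/25)·y' = 0, and therefore
  dy/dx = -(2x/49)/(2y/25) = -25x/(49y)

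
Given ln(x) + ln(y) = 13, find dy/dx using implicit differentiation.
Apply d/dx to both sides, remembering that y depends on x. Each occurrence of y therefore brings in a y' = dy/dx via the chain rule.

With F(x, y) equal to the left-hand side minus the right, differentiate F term by term:
  d/dx[ln(x)] = 1/x
  d/dx[ln(y)] = y'/y
  d/dx[-13] = 0
Adding these up, d/dx[F] = 0 becomes
  (1/x) + (1/y)·y' = 0,
so isolating y',
  dy/dx = -(1/x)/(1/y) = -y/x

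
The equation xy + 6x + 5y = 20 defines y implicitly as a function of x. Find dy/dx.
Differentiate the relation implicitly: treat y = y(x) and apply the chain rule, so every y-derivative picks up a y' = dy/dx factor.

With everything moved to the left-hand side, differentiate term by term:
  d/dx[xy] = x·y' + y
  d/dx[6x] = 6
  d/dx[5y] = 5·y'
  d/dx[-20] = 0

Separating the contributions that come from x directly and those that come through y:
  without y':      y + 6
  multiplying y':  x + 5

so (y + 6) + (x + 5)·y' = 0, and therefore
  dy/dx = -(y + 6)/(x + 5) = (-y - 6)/(x + 5)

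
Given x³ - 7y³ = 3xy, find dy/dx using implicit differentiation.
Apply d/dx to both sides, remembering that y depends on x. Each occurrence of y therefore brings in a y' = dy/dx via the chain rule.

With F(x, y) equal to the left-hand side minus the right, differentiate F term by term:
  d/dx[x^3] = 3x^2
  d/dx[-3xy] = -3x·y' - 3y
  d/dx[-7y^3] = -21y^2·y'
Adding these up, d/dx[F] = 0 becomes
  (3x^2 - 3y) + (-3x - 21y^2)·y' = 0,
so isolating y',
  dy/dx = -(3x^2 - 3y)/(-3x - 21y^2) = (x^2 - y)/(x + 7y^2)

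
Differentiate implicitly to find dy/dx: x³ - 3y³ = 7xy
Apply d/dx to both sides, remembering that y depends on x. Each occurrence of y therefore brings in a y' = dy/dx via the chain rule.

With F(x, y) equal to the left-hand side minus the right, differentiate F term by term:
  d/dx[x^3] = 3x^2
  d/dx[-7xy] = -7x·y' - 7y
  d/dx[-3y^3] = -9y^2·y'
Adding these up, d/dx[F] = 0 becomes
  (3x^2 - 7y) + (-7x - 9y^2)·y' = 0,
so isolating y',
  dy/dx = -(3x^2 - 7y)/(-7x - 9y^2) = (3x^2 - 7y)/(7x + 9y^2)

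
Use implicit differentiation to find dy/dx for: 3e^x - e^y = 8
Apply d/dx to both sides, remembering that y depends on x. Each occurrence of y therefore brings in a y' = dy/dx via the chain rule.

With F(x, y) equal to the left-hand side minus the right, differentiate F term by term:
  d/dx[3e^(x)] = 3e^(x)
  d/dx[-e^(y)] = -y'·e^(y)
  d/dx[-8] = 0
Adding these up, d/dx[F] = 0 becomes
  (3e^(x)) + (-e^(y))·y' = 0,
so isolating y',
  dy/dx = -(3e^(x))/(-e^(y)) = 3e^(x - y)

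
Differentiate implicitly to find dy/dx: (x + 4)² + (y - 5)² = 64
Apply d/dx to both sides, remembering that y depends on x. Each occurrence of y therefore brings in a y' = dy/dx via the chain rule.

With F(x, y) equal to the left-hand side minus the right, differentiate F term by term:
  d/dx[(x + 4)^2] = 2x + 8
  d/dx[(y - 5)^2] = 2·y'(y - 5)
  d/dx[-64] = 0
Adding these up, d/dx[F] = 0 becomes
  (2x + 8) + (2y - 10)·y' = 0,
so isolating y',
  dy/dx = -(2x + 8)/(2y - 10) = (-x - 4)/(y - 5)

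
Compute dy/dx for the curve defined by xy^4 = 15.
Take d/dx of both sides. Since y is implicitly a function of x, the chain rule attaches a y' = dy/dx factor whenever we differentiate through y.

Set F(x, y) = (left side) − (right side), so the curve is F = 0. Differentiating each term of F:
  d/dx[xy^4] = 4xy^3·y' + y^4
  d/dx[-15] = 0

Collecting, the y'-free part is the partial derivative in x and the y' coefficient is the partial derivative in y:
  ∂F/∂x = y^4
  ∂F/∂y = 4xy^3

so d/dx[F(x, y(x))] = ∂F/∂x + (∂F/∂y)·y' = 0. Rearranging,
  dy/dx = -(∂F/∂x)/(∂F/∂y) = -(y^4)/(4xy^3) = -y/(4x)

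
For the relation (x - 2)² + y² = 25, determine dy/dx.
Differentiate the relation implicitly: treat y = y(x) and apply the chain rule, so every y-derivative picks up a y' = dy/dx factor.

With everything moved to the left-hand side, differentiate term by term:
  d/dx[y^2] = 2y·y'
  d/dx[(x - 2)^2] = 2x - 4
  d/dx[-25] = 0

Separating the contributions that come from x directly and those that come through y:
  without y':      2x - 4
  multiplying y':  2y

so (2x - 4) + (2y)·y' = 0, and therefore
  dy/dx = -(2x - 4)/(2y) = (2 - x)/y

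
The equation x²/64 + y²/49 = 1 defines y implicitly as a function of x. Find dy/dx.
Apply d/dx to both sides, remembering that y depends on x. Each occurrence of y therefore brings in a y' = dy/dx via the chain rule.

With F(x, y) equal to the left-hand side minus the right, differentiate F term by term:
  d/dx[x^2/64] = x/32
  d/dx[y^2/49] = 2y·y'/49
  d/dx[-1] = 0
Adding these up, d/dx[F] = 0 becomes
  (x/32) + (2y/49)·y' = 0,
so isolating y',
  dy/dx = -(x/32)/(2y/49) = -49x/(64y)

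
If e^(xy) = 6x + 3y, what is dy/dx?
Take d/dx of both sides. Since y is implicitly a function of x, the chain rule attaches a y' = dy/dx factor whenever we differentiate through y.

Set F(x, y) = (left side) − (right side), so the curve is F = 0. Differentiating each term of F:
  d/dx[-6x] = -6
  d/dx[-3y] = -3·y'
  d/dx[e^(xy)] = (x·y' + y)·e^(xy)

Collecting, the y'-free part is the partial derivative in x and the y' coefficient is the partial derivative in y:
  ∂F/∂x = y·e^(xy) - 6
  ∂F/∂y = x·e^(xy) - 3

so d/dx[F(x, y(x))] = ∂F/∂x + (∂F/∂y)·y' = 0. Rearranging,
  dy/dx = -(∂F/∂x)/(∂F/∂y) = -(y·e^(xy) - 6)/(x·e^(xy) - 3) = (-y·e^(xy) + 6)/(x·e^(xy) - 3)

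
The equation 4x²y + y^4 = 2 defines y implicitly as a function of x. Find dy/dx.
Differentiate the relation implicitly: treat y = y(x) and apply the chain rule, so every y-derivative picks up a y' = dy/dx factor.

With everything moved to the left-hand side, differentiate term by term:
  d/dx[4x^2y] = 4x^2·y' + 8xy
  d/dx[y^4] = 4y^3·y'
  d/dx[-2] = 0

Separating the contributions that come from x directly and those that come through y:
  without y':      8xy
  multiplying y':  4x^2 + 4y^3

so (8xy) + (4x^2 + 4y^3)·y' = 0, and therefore
  dy/dx = -(8xy)/(4x^2 + 4y^3) = -2xy/(x^2 + y^3)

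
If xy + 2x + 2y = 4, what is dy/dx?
Take d/dx of both sides. Since y is implicitly a function of x, the chain rule attaches a y' = dy/dx factor whenever we differentiate through y.

Set F(x, y) = (left side) − (right side), so the curve is F = 0. Differentiating each term of F:
  d/dx[xy] = x·y' + y
  d/dx[2x] = 2
  d/dx[2y] = 2·y'
  d/dx[-4] = 0

Collecting, the y'-free part is the partial derivative in x and the y' coefficient is the partial derivative in y:
  ∂F/∂x = y + 2
  ∂F/∂y = x + 2

so d/dx[F(x, y(x))] = ∂F/∂x + (∂F/∂y)·y' = 0. Rearranging,
  dy/dx = -(∂F/∂x)/(∂F/∂y) = -(y + 2)/(x + 2) = (-y - 2)/(x + 2)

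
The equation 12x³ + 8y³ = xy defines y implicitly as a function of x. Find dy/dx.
Apply d/dx to both sides, remembering that y depends on x. Each occurrence of y therefore brings in a y' = dy/dx via the chain rule.

With F(x, y) equal to the left-hand side minus the right, differentiate F term by term:
  d/dx[12x^3] = 36x^2
  d/dx[-xy] = -x·y' - y
  d/dx[8y^3] = 24y^2·y'
Adding these up, d/dx[F] = 0 becomes
  (36x^2 - y) + (-x + 24y^2)·y' = 0,
so isolating y',
  dy/dx = -(36x^2 - y)/(-x + 24y^2) = (36x^2 - y)/(x - 24y^2)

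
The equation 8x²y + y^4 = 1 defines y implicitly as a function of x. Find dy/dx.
Differentiate both sides with respect to x, treating y as y(x). By the chain rule, any term containing y contributes a factor of y' = dy/dx when we differentiate it.

Move every term to one side and write the relation as F(x, y) = 0. Term by term,
  d/dx[8x^2y] = 8x^2·y' + 16xy
  d/dx[y^4] = 4y^3·y'
  d/dx[-1] = 0

The pieces without y' make up ∂F/∂x and the coefficient of y' is ∂F/∂y:
  ∂F/∂x = 16xy,
  ∂F/∂y = 8x^2 + 4y^3.

Since d/dx[F] = ∂F/∂x + (∂F/∂y)·y' = 0, solve for y':
  (∂F/∂y)·y' = -∂F/∂x
  dy/dx = -(∂F/∂x)/(∂F/∂y) = -(16xy)/(8x^2 + 4y^3) = -4xy/(2x^2 + y^3)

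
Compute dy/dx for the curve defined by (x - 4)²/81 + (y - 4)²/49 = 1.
Apply d/dx to both sides, remembering that y depends on x. Each occurrence of y therefore brings in a y' = dy/dx via the chain rule.

With F(x, y) equal to the left-hand side minus the right, differentiate F term by term:
  d/dx[(x - 4)^2/81] = 2x/81 - 8/81
  d/dx[(y - 4)^2/49] = 2·y'(y - 4)/49
  d/dx[-1] = 0
Adding these up, d/dx[F] = 0 becomes
  (2x/81 - 8/81) + (2y/49 - 8/49)·y' = 0,
so isolating y',
  dy/dx = -(2x/81 - 8/81)/(2y/49 - 8/49)
        = -(2(x - 4)/81)/(2(y - 4)/49) = 49(4 - x)/(81(y - 4))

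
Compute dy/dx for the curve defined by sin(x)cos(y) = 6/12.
Take d/dx of both sides. Since y is implicitly a function of x, the chain rule attaches a y' = dy/dx factor whenever we differentiate through y.

Set F(x, y) = (left side) − (right side), so the curve is F = 0. Differentiating each term of F:
  d/dx[sin(x)·cos(y)] = -y'·sin(x)·sin(y) + cos(x)·cos(y)
  d/dx[-1/2] = 0

Collecting, the y'-free part is the partial derivative in x and the y' coefficient is the partial derivative in y:
  ∂F/∂x = cos(x)·cos(y)
  ∂F/∂y = -sin(x)·sin(y)

so d/dx[F(x, y(x))] = ∂F/∂x + (∂F/∂y)·y' = 0. Rearranging,
  dy/dx = -(∂F/∂x)/(∂F/∂y) = -(cos(x)·cos(y))/(-sin(x)·sin(y)) = 1/(tan(x)·tan(y))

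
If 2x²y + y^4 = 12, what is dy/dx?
Apply d/dx to both sides, remembering that y depends on x. Each occurrence of y therefore brings in a y' = dy/dx via the chain rule.

With F(x, y) equal to the left-hand side minus the right, differentiate F term by term:
  d/dx[2x^2y] = 2x^2·y' + 4xy
  d/dx[y^4] = 4y^3·y'
  d/dx[-12] = 0
Adding these up, d/dx[F] = 0 becomes
  (4xy) + (2x^2 + 4y^3)·y' = 0,
so isolating y',
  dy/dx = -(4xy)/(2x^2 + 4y^3) = -2xy/(x^2 + 2y^3)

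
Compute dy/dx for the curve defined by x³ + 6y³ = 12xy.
Take d/dx of both sides. Since y is implicitly a function of x, the chain rule attaches a y' = dy/dx factor whenever we differentiate through y.

Set F(x, y) = (left side) − (right side), so the curve is F = 0. Differentiating each term of F:
  d/dx[x^3] = 3x^2
  d/dx[-12xy] = -12x·y' - 12y
  d/dx[6y^3] = 18y^2·y'

Collecting, the y'-free part is the partial derivative in x and the y' coefficient is the partial derivative in y:
  ∂F/∂x = 3x^2 - 12y
  ∂F/∂y = -12x + 18y^2

so d/dx[F(x, y(x))] = ∂F/∂x + (∂F/∂y)·y' = 0. Rearranging,
  dy/dx = -(∂F/∂x)/(∂F/∂y) = -(3x^2 - 12y)/(-12x + 18y^2) = (x^2 - 4y)/(2(2x - 3y^2))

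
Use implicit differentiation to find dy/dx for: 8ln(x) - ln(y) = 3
Take d/dx of both sides. Since y is implicitly a function of x, the chain rule attaches a y' = dy/dx factor whenever we differentiate through y.

Set F(x, y) = (left side) − (right side), so the curve is F = 0. Differentiating each term of F:
  d/dx[8ln(x)] = 8/x
  d/dx[-ln(y)] = -y'/y
  d/dx[-3] = 0

Collecting, the y'-free part is the partial derivative in x and the y' coefficient is the partial derivative in y:
  ∂F/∂x = 8/x
  ∂F/∂y = -1/y

so d/dx[F(x, y(x))] = ∂F/∂x + (∂F/∂y)·y' = 0. Rearranging,
  dy/dx = -(∂F/∂x)/(∂F/∂y) = -(8/x)/(-1/y) = 8y/x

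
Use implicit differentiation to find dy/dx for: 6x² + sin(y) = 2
Take d/dx of both sides. Since y is implicitly a function of x, the chain rule attaches a y' = dy/dx factor whenever we differentiate through y.

Set F(x, y) = (left side) − (right side), so the curve is F = 0. Differentiating each term of F:
  d/dx[6x^2] = 12x
  d/dx[sin(y)] = y'·cos(y)
  d/dx[-2] = 0

Collecting, the y'-free part is the partial derivative in x and the y' coefficient is the partial derivative in y:
  ∂F/∂x = 12x
  ∂F/∂y = cos(y)

so d/dx[F(x, y(x))] = ∂F/∂x + (∂F/∂y)·y' = 0. Rearranging,
  dy/dx = -(∂F/∂x)/(∂F/∂y) = -(12x)/(cos(y)) = -12x/cos(y)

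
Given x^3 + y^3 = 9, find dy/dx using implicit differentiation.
Differentiate the relation implicitly: treat y = y(x) and apply the chain rule, so every y-derivative picks up a y' = dy/dx factor.

With everything moved to the left-hand side, differentiate term by term:
  d/dx[x^3] = 3x^2
  d/dx[y^3] = 3y^2·y'
  d/dx[-9] = 0

Separating the contributions that come from x directly and those that come through y:
  without y':      3x^2
  multiplying y':  3y^2

so (3x^2) + (3y^2)·y' = 0, and therefore
  dy/dx = -(3x^2)/(3y^2) = -x^2/y^2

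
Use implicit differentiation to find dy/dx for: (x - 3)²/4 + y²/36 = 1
Apply d/dx to both sides, remembering that y depends on x. Each occurrence of y therefore brings in a y' = dy/dx via the chain rule.

With F(x, y) equal to the left-hand side minus the right, differentiate F term by term:
  d/dx[y^2/36] = y·y'/18
  d/dx[(x - 3)^2/4] = x/2 - 3/2
  d/dx[-1] = 0
Adding these up, d/dx[F] = 0 becomes
  (x/2 - 3/2) + (y/18)·y' = 0,
so isolating y',
  dy/dx = -(x/2 - 3/2)/(y/18)
        = -((x - 3)/2)/(y/18) = 9(3 - x)/y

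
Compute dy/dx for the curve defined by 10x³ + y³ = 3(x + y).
Take d/dx of both sides. Since y is implicitly a function of x, the chain rule attaches a y' = dy/dx factor whenever we differentiate through y.

Set F(x, y) = (left side) − (right side), so the curve is F = 0. Differentiating each term of F:
  d/dx[10x^3] = 30x^2
  d/dx[-3x] = -3
  d/dx[y^3] = 3y^2·y'
  d/dx[-3y] = -3·y'

Collecting, the y'-free part is the partial derivative in x and the y' coefficient is the partial derivative in y:
  ∂F/∂x = 30x^2 - 3
  ∂F/∂y = 3y^2 - 3

so d/dx[F(x, y(x))] = ∂F/∂x + (∂F/∂y)·y' = 0. Rearranging,
  dy/dx = -(∂F/∂x)/(∂F/∂y) = -(30x^2 - 3)/(3y^2 - 3) = (1 - 10x^2)/(y^2 - 1)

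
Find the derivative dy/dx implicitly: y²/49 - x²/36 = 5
Differentiate the relation implicitly: treat y = y(x) and apply the chain rule, so every y-derivative picks up a y' = dy/dx factor.

With everything moved to the left-hand side, differentiate term by term:
  d/dx[-x^2/36] = -x/18
  d/dx[y^2/49] = 2y·y'/49
  d/dx[-5] = 0

Separating the contributions that come from x directly and those that come through y:
  without y':      -x/18
  multiplying y':  2y/49

so (-x/18) + (2y/49)·y' = 0, and therefore
  dy/dx = -(-x/18)/(2y/49) = 49x/(36y)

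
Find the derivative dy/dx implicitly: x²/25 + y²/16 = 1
Differentiate both sides with respect to x, treating y as y(x). By the chain rule, any term containing y contributes a factor of y' = dy/dx when we differentiate it.

Move every term to one side and write the relation as F(x, y) = 0. Term by term,
  d/dx[x^2/25] = 2x/25
  d/dx[y^2/16] = y·y'/8
  d/dx[-1] = 0

The pieces without y' make up ∂F/∂x and the coefficient of y' is ∂F/∂y:
  ∂F/∂x = 2x/25,
  ∂F/∂y = y/8.

Since d/dx[F] = ∂F/∂x + (∂F/∂y)·y' = 0, solve for y':
  (∂F/∂y)·y' = -∂F/∂x
  dy/dx = -(∂F/∂x)/(∂F/∂y) = -(2x/25)/(y/8) = -16x/(25y)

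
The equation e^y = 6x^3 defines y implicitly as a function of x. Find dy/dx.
Differentiate both sides with respect to x, treating y as y(x). By the chain rule, any term containing y contributes a factor of y' = dy/dx when we differentiate it.

Move every term to one side and write the relation as F(x, y) = 0. Term by term,
  d/dx[-6x^3] = -18x^2
  d/dx[e^(y)] = y'·e^(y)

The pieces without y' make up ∂F/∂x and the coefficient of y' is ∂F/∂y:
  ∂F/∂x = -18x^2,
  ∂F/∂y = e^(y).

Since d/dx[F] = ∂F/∂x + (∂F/∂y)·y' = 0, solve for y':
  (∂F/∂y)·y' = -∂F/∂x
  dy/dx = -(∂F/∂x)/(∂F/∂y) = -(-18x^2)/(e^(y)) = 18x^2e^(-y)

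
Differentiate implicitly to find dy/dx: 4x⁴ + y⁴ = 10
Take d/dx of both sides. Since y is implicitly a function of x, the chain rule attaches a y' = dy/dx factor whenever we differentiate through y.

Set F(x, y) = (left side) − (right side), so the curve is F = 0. Differentiating each term of F:
  d/dx[4x^4] = 16x^3
  d/dx[y^4] = 4y^3·y'
  d/dx[-10] = 0

Collecting, the y'-free part is the partial derivative in x and the y' coefficient is the partial derivative in y:
  ∂F/∂x = 16x^3
  ∂F/∂y = 4y^3

so d/dx[F(x, y(x))] = ∂F/∂x + (∂F/∂y)·y' = 0. Rearranging,
  dy/dx = -(∂F/∂x)/(∂F/∂y) = -(16x^3)/(4y^3) = -4x^3/y^3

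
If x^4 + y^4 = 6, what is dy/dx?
Differentiate the relation implicitly: treat y = y(x) and apply the chain rule, so every y-derivative picks up a y' = dy/dx factor.

With everything moved to the left-hand side, differentiate term by term:
  d/dx[x^4] = 4x^3
  d/dx[y^4] = 4y^3·y'
  d/dx[-6] = 0

Separating the contributions that come from x directly and those that come through y:
  without y':      4x^3
  multiplying y':  4y^3

so (4x^3) + (4y^3)·y' = 0, and therefore
  dy/dx = -(4x^3)/(4y^3) = -x^3/y^3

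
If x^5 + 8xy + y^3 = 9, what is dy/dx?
Differentiate the relation implicitly: treat y = y(x) and apply the chain rule, so every y-derivative picks up a y' = dy/dx factor.

With everything moved to the left-hand side, differentiate term by term:
  d/dx[x^5] = 5x^4
  d/dx[8xy] = 8x·y' + 8y
  d/dx[y^3] = 3y^2·y'
  d/dx[-9] = 0

Separating the contributions that come from x directly and those that come through y:
  without y':      5x^4 + 8y
  multiplying y':  8x + 3y^2

so (5x^4 + 8y) + (8x + 3y^2)·y' = 0, and therefore
  dy/dx = -(5x^4 + 8y)/(8x + 3y^2) = (-5x^4 - 8y)/(8x + 3y^2)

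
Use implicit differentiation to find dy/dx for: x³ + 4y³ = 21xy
Apply d/dx to both sides, remembering that y depends on x. Each occurrence of y therefore brings in a y' = dy/dx via the chain rule.

With F(x, y) equal to the left-hand side minus the right, differentiate F term by term:
  d/dx[x^3] = 3x^2
  d/dx[-21xy] = -21x·y' - 21y
  d/dx[4y^3] = 12y^2·y'
Adding these up, d/dx[F] = 0 becomes
  (3x^2 - 21y) + (-21x + 12y^2)·y' = 0,
so isolating y',
  dy/dx = -(3x^2 - 21y)/(-21x + 12y^2) = (x^2 - 7y)/(7x - 4y^2)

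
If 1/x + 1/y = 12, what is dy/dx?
Apply d/dx to both sides, remembering that y depends on x. Each occurrence of y therefore brings in a y' = dy/dx via the chain rule.

With F(x, y) equal to the left-hand side minus the right, differentiate F term by term:
  d/dx[1/y] = -y'/y^2
  d/dx[1/x] = -1/x^2
  d/dx[-12] = 0
Adding these up, d/dx[F] = 0 becomes
  (-1/x^2) + (-1/y^2)·y' = 0,
so isolating y',
  dy/dx = -(-1/x^2)/(-1/y^2) = -y^2/x^2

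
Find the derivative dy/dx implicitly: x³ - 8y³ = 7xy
Differentiate the relation implicitly: treat y = y(x) and apply the chain rule, so every y-derivative picks up a y' = dy/dx factor.

With everything moved to the left-hand side, differentiate term by term:
  d/dx[x^3] = 3x^2
  d/dx[-7xy] = -7x·y' - 7y
  d/dx[-8y^3] = -24y^2·y'

Separating the contributions that come from x directly and those that come through y:
  without y':      3x^2 - 7y
  multiplying y':  -7x - 24y^2

so (3x^2 - 7y) + (-7x - 24y^2)·y' = 0, and therefore
  dy/dx = -(3x^2 - 7y)/(-7x - 24y^2) = (3x^2 - 7y)/(7x + 24y^2)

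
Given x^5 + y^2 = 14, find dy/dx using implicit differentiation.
Apply d/dx to both sides, remembering that y depends on x. Each occurrence of y therefore brings in a y' = dy/dx via the chain rule.

With F(x, y) equal to the left-hand side minus the right, differentiate F term by term:
  d/dx[x^5] = 5x^4
  d/dx[y^2] = 2y·y'
  d/dx[-14] = 0
Adding these up, d/dx[F] = 0 becomes
  (5x^4) + (2y)·y' = 0,
so isolating y',
  dy/dx = -(5x^4)/(2y) = -5x^4/(2y)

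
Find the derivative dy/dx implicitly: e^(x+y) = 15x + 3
Apply d/dx to both sides, remembering that y depends on x. Each occurrence of y therefore brings in a y' = dy/dx via the chain rule.

With F(x, y) equal to the left-hand side minus the right, differentiate F term by term:
  d/dx[-15x] = -15
  d/dx[e^(x + y)] = (y' + 1)·e^(x + y)
  d/dx[-3] = 0
Adding these up, d/dx[F] = 0 becomes
  (e^(x + y) - 15) + (e^(x + y))·y' = 0,
so isolating y',
  dy/dx = -(e^(x + y) - 15)/(e^(x + y)) = 15e^(-x - y) - 1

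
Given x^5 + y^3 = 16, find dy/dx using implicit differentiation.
Differentiate both sides with respect to x, treating y as y(x). By the chain rule, any term containing y contributes a factor of y' = dy/dx when we differentiate it.

Move every term to one side and write the relation as F(x, y) = 0. Term by term,
  d/dx[x^5] = 5x^4
  d/dx[y^3] = 3y^2·y'
  d/dx[-16] = 0

The pieces without y' make up ∂F/∂x and the coefficient of y' is ∂F/∂y:
  ∂F/∂x = 5x^4,
  ∂F/∂y = 3y^2.

Since d/dx[F] = ∂F/∂x + (∂F/∂y)·y' = 0, solve for y':
  (∂F/∂y)·y' = -∂F/∂x
  dy/dx = -(∂F/∂x)/(∂F/∂y) = -(5x^4)/(3y^2) = -5x^4/(3y^2)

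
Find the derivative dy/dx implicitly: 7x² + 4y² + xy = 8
Take d/dx of both sides. Since y is implicitly a function of x, the chain rule attaches a y' = dy/dx factor whenever we differentiate through y.

Set F(x, y) = (left side) − (right side), so the curve is F = 0. Differentiating each term of F:
  d/dx[7x^2] = 14x
  d/dx[xy] = x·y' + y
  d/dx[4y^2] = 8y·y'
  d/dx[-8] = 0

Collecting, the y'-free part is the partial derivative in x and the y' coefficient is the partial derivative in y:
  ∂F/∂x = 14x + y
  ∂F/∂y = x + 8y

so d/dx[F(x, y(x))] = ∂F/∂x + (∂F/∂y)·y' = 0. Rearranging,
  dy/dx = -(∂F/∂x)/(∂F/∂y) = -(14x + y)/(x + 8y) = (-14x - y)/(x + 8y)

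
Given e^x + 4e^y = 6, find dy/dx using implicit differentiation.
Apply d/dx to both sides, remembering that y depends on x. Each occurrence of y therefore brings in a y' = dy/dx via the chain rule.

With F(x, y) equal to the left-hand side minus the right, differentiate F term by term:
  d/dx[e^(x)] = e^(x)
  d/dx[4e^(y)] = 4·y'·e^(y)
  d/dx[-6] = 0
Adding these up, d/dx[F] = 0 becomes
  (e^(x)) + (4e^(y))·y' = 0,
so isolating y',
  dy/dx = -(e^(x))/(4e^(y)) = -e^(x - y)/4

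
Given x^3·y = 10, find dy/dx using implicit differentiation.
Take d/dx of both sides. Since y is implicitly a function of x, the chain rule attaches a y' = dy/dx factor whenever we differentiate through y.

Set F(x, y) = (left side) − (right side), so the curve is F = 0. Differentiating each term of F:
  d/dx[x^3y] = x^3·y' + 3x^2y
  d/dx[-10] = 0

Collecting, the y'-free part is the partial derivative in x and the y' coefficient is the partial derivative in y:
  ∂F/∂x = 3x^2y
  ∂F/∂y = x^3

so d/dx[F(x, y(x))] = ∂F/∂x + (∂F/∂y)·y' = 0. Rearranging,
  dy/dx = -(∂F/∂x)/(∂F/∂y) = -(3x^2y)/(x^3) = -3y/x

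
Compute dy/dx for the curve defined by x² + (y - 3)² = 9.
Take d/dx of both sides. Since y is implicitly a function of x, the chain rule attaches a y' = dy/dx factor whenever we differentiate through y.

Set F(x, y) = (left side) − (right side), so the curve is F = 0. Differentiating each term of F:
  d/dx[x^2] = 2x
  d/dx[(y - 3)^2] = 2·y'(y - 3)
  d/dx[-9] = 0

Collecting, the y'-free part is the partial derivative in x and the y' coefficient is the partial derivative in y:
  ∂F/∂x = 2x
  ∂F/∂y = 2y - 6

so d/dx[F(x, y(x))] = ∂F/∂x + (∂F/∂y)·y' = 0. Rearranging,
  dy/dx = -(∂F/∂x)/(∂F/∂y) = -(2x)/(2y - 6) = -x/(y - 3)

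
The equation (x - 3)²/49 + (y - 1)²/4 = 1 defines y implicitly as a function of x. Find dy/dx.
Apply d/dx to both sides, remembering that y depends on x. Each occurrence of y therefore brings in a y' = dy/dx via the chain rule.

With F(x, y) equal to the left-hand side minus the right, differentiate F term by term:
  d/dx[(x - 3)^2/49] = 2x/49 - 6/49
  d/dx[(y - 1)^2/4] = y'(y - 1)/2
  d/dx[-1] = 0
Adding these up, d/dx[F] = 0 becomes
  (2x/49 - 6/49) + (y/2 - 1/2)·y' = 0,
so isolating y',
  dy/dx = -(2x/49 - 6/49)/(y/2 - 1/2)
        = -(2(x - 3)/49)/((y - 1)/2) = 4(3 - x)/(49(y - 1))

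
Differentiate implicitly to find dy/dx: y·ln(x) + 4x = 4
Differentiate the relation implicitly: treat y = y(x) and apply the chain rule, so every y-derivative picks up a y' = dy/dx factor.

With everything moved to the left-hand side, differentiate term by term:
  d/dx[4x] = 4
  d/dx[y·ln(x)] = y'·ln(x) + y/x
  d/dx[-4] = 0

Separating the contributions that come from x directly and those that come through y:
  without y':      4 + y/x
  multiplying y':  ln(x)

so (4 + y/x) + (ln(x))·y' = 0, and therefore
  dy/dx = -(4 + y/x)/(ln(x))
        = -((4x + y)/x)/(ln(x)) = (-4x - y)/(x·ln(x))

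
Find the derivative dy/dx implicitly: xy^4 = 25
Differentiate the relation implicitly: treat y = y(x) and apply the chain rule, so every y-derivative picks up a y' = dy/dx factor.

With everything moved to the left-hand side, differentiate term by term:
  d/dx[xy^4] = 4xy^3·y' + y^4
  d/dx[-25] = 0

Separating the contributions that come from x directly and those that come through y:
  without y':      y^4
  multiplying y':  4xy^3

so (y^4) + (4xy^3)·y' = 0, and therefore
  dy/dx = -(y^4)/(4xy^3) = -y/(4x)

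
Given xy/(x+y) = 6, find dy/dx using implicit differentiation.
Take d/dx of both sides. Since y is implicitly a function of x, the chain rule attaches a y' = dy/dx factor whenever we differentiate through y.

Set F(x, y) = (left side) − (right side), so the curve is F = 0. Differentiating each term of F:
  d/dx[xy/(x + y)] = xy(-y' - 1)/(x + y)^2 + x·y'/(x + y) + y/(x + y)
  d/dx[-6] = 0

Collecting, the y'-free part is the partial derivative in x and the y' coefficient is the partial derivative in y:
  ∂F/∂x = -xy/(x + y)^2 + y/(x + y)
  ∂F/∂y = -xy/(x + y)^2 + x/(x + y)

so d/dx[F(x, y(x))] = ∂F/∂x + (∂F/∂y)·y' = 0. Rearranging,
  dy/dx = -(∂F/∂x)/(∂F/∂y) = -(-xy/(x + y)^2 + y/(x + y))/(-xy/(x + y)^2 + x/(x + y))
        = -(y^2/(x + y)^2)/(x^2/(x + y)^2) = -y^2/x^2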